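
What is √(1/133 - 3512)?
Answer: I*√62123635/133 ≈ 59.262*I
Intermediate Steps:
√(1/133 - 3512) = √(-467095/133) = I*√62123635/133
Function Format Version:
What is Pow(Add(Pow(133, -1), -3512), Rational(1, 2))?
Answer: Mul(Rational(1, 133), I, Pow(62123635, Rational(1, 2))) ≈ Mul(59.262, I)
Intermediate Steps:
Pow(Add(Pow(133, -1), -3512), Rational(1, 2)) = Pow(Add(Rational(1, 133), -3512), Rational(1, 2)) = Pow(Rational(-467095, 133), Rational(1, 2)) = Mul(Rational(1, 133), I, Pow(62123635, Rational(1, 2)))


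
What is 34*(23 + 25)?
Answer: 1632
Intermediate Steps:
34*(23 + 25) = 34*48 = 1632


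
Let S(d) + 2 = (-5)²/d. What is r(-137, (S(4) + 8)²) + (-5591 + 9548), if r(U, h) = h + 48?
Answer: 66481/16 ≈ 4155.1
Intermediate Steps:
S(d) = -2 + 25/d (S(d) = -2 + (-5)²/d = -2 + 25/d)
r(U, h) = 48 + h
r(-137, (S(4) + 8)²) + (-5591 + 9548) = (48 + ((-2 + 25/4) + 8)²) + (-5591 + 9548) = (48 + ((-2 + 25*(¼)) + 8)²) + 3957 = (48 + ((-2 + 25/4) + 8)²) + 3957 = (48 + (17/4 + 8)²) + 3957 = (48 + (49/4)²) + 3957 = (48 + 2401/16) + 3957 = 3169/16 + 3957 = 66481/16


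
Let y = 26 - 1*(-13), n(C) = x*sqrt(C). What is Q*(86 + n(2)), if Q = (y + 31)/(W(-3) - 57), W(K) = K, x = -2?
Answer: -301/3 + 7*sqrt(2)/3 ≈ -97.033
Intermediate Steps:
n(C) = -2*sqrt(C)
y = 39 (y = 26 + 13 = 39)
Q = -7/6 (Q = (39 + 31)/(-3 - 57) = 70/(-60) = 70*(-1/60) = -7/6 ≈ -1.1667)
Q*(86 + n(2)) = -7*(86 - 2*sqrt(2))/6 = -301/3 + 7*sqrt(2)/3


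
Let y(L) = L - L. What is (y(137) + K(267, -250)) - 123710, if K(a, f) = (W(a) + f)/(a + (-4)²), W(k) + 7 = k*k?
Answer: -34938898/283 ≈ -1.2346e+5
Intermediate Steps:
W(k) = -7 + k² (W(k) = -7 + k*k = -7 + k²)
K(a, f) = (-7 + f + a²)/(16 + a) (K(a, f) = ((-7 + a²) + f)/(a + (-4)²) = (-7 + f + a²)/(a + 16) = (-7 + f + a²)/(16 + a))
y(L) = 0
(y(137) + K(267, -250)) - 123710 = (0 + (-7 - 250 + 267²)/(16 + 267)) - 123710 = (0 + (-7 - 250 + 71289)/283) - 123710 = (0 + (1/283)*71032) - 123710 = (0 + 71032/283) - 123710 = 71032/283 - 123710 = -34938898/283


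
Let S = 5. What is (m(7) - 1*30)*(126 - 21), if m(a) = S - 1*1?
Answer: -2730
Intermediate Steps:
m(a) = 4 (m(a) = 5 - 1*1 = 5 - 1 = 4)
(m(7) - 1*30)*(126 - 21) = (4 - 1*30)*(126 - 21) = (4 - 30)*105 = -26*105 = -2730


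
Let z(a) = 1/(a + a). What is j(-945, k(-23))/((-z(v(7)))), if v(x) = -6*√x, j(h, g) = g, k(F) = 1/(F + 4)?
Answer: -12*√7/19 ≈ -1.6710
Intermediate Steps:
k(F) = 1/(4 + F)
z(a) = 1/(2*a)
j(-945, k(-23))/((-z(v(7)))) = 1/((4 - 23)*((-1/(2*((-6*√7)))))) = 1/((-19)*((-(-√7/42)/2))) = -12*√7/19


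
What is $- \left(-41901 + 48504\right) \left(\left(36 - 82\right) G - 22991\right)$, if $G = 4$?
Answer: $153024525$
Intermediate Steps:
$- \left(-41901 + 48504\right) \left(\left(36 - 82\right) G - 22991\right) = - \left(-41901 + 48504\right) \left(\left(36 - 82\right) 4 - 22991\right) = - 6603 \left(\left(-46\right) 4 - 22991\right) = - 6603 \left(-184 - 22991\right) = - 6603 \left(-23175\right) = \left(-1\right) \left(-153024525\right) = 153024525$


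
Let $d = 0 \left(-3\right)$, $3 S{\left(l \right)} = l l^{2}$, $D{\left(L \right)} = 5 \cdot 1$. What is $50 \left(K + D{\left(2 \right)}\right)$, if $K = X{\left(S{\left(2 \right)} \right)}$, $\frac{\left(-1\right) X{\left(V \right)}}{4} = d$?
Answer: $250$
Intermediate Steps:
$D{\left(L \right)} = 5$
$S{\left(l \right)} = \frac{l^{3}}{3}$ ($S{\left(l \right)} = \frac{l l^{2}}{3} = \frac{l^{3}}{3}$)
$d = 0$
$X{\left(V \right)} = 0$ ($X{\left(V \right)} = \left(-4\right) 0 = 0$)
$K = 0$
$50 \left(K + D{\left(2 \right)}\right) = 50 \left(0 + 5\right) = 50 \cdot 5 = 250$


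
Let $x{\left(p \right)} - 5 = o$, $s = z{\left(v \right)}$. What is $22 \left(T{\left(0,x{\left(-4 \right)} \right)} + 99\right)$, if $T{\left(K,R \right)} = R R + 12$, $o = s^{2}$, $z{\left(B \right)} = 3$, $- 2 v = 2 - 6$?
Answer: $6754$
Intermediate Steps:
$v = 2$ ($v = - \frac{2 - 6}{2} = \left(- \frac{1}{2}\right) \left(-4\right) = 2$)
$s = 3$
$o = 9$ ($o = 3^{2} = 9$)
$x{\left(p \right)} = 14$ ($x{\left(p \right)} = 5 + 9 = 14$)
$T{\left(K,R \right)} = 12 + R^{2}$ ($T{\left(K,R \right)} = R^{2} + 12 = 12 + R^{2}$)
$22 \left(T{\left(0,x{\left(-4 \right)} \right)} + 99\right) = 22 \left(\left(12 + 14^{2}\right) + 99\right) = 22 \left(\left(12 + 196\right) + 99\right) = 22 \left(208 + 99\right) = 22 \cdot 307 = 6754$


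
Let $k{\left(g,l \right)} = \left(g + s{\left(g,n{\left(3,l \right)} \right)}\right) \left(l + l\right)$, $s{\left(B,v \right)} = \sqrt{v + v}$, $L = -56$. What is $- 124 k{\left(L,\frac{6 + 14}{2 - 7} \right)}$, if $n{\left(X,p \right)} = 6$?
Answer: $-55552 + 1984 \sqrt{3} \approx -52116.0$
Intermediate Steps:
$s{\left(B,v \right)} = \sqrt{2} \sqrt{v}$ ($s{\left(B,v \right)} = \sqrt{2 v} = \sqrt{2} \sqrt{v}$)
$k{\left(g,l \right)} = 2 l \left(g + 2 \sqrt{3}\right)$ ($k{\left(g,l \right)} = \left(g + \sqrt{2} \sqrt{6}\right) \left(l + l\right) = \left(g + 2 \sqrt{3}\right) 2 l = 2 l \left(g + 2 \sqrt{3}\right)$)
$- 124 k{\left(L,\frac{6 + 14}{2 - 7} \right)} = - 124 \cdot 2 \frac{6 + 14}{2 - 7} \left(-56 + 2 \sqrt{3}\right) = - 124 \cdot 2 \frac{20}{-5} \left(-56 + 2 \sqrt{3}\right) = - 124 \cdot 2 \cdot 20 \left(- \frac{1}{5}\right) \left(-56 + 2 \sqrt{3}\right) = - 124 \cdot 2 \left(-4\right) \left(-56 + 2 \sqrt{3}\right) = - 124 \left(448 - 16 \sqrt{3}\right) = -55552 + 1984 \sqrt{3}$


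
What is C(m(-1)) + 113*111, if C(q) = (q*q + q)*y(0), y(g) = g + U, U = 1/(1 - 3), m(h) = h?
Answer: 12543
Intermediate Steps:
U = -1/2 (U = 1/(-2) = -1/2 ≈ -0.50000)
y(g) = -1/2 + g (y(g) = g - 1/2 = -1/2 + g)
C(q) = -q/2 - q**2/2 (C(q) = (q*q + q)*(-1/2 + 0) = (q**2 + q)*(-1/2) = (q + q**2)*(-1/2) = -q/2 - q**2/2)
C(m(-1)) + 113*111 = -1/2*(-1)*(1 - 1) + 113*111 = -1/2*(-1)*0 + 12543 = 0 + 12543 = 12543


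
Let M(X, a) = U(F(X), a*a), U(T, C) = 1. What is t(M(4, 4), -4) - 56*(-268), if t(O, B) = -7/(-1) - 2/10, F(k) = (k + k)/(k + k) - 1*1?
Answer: 75074/5 ≈ 15015.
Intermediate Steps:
F(k) = 0 (F(k) = (2*k)/((2*k)) - 1 = (2*k)*(1/(2*k)) - 1 = 1 - 1 = 0)
M(X, a) = 1
t(O, B) = 34/5 (t(O, B) = -7*(-1) - 2*⅒ = 7 - ⅕ = 34/5)
t(M(4, 4), -4) - 56*(-268) = 34/5 - 56*(-268) = 34/5 + 15008 = 75074/5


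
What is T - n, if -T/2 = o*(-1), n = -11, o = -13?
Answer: -15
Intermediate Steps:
T = -26 (T = -(-26)*(-1) = -2*13 = -26)
T - n = -26 - 1*(-11) = -26 + 11 = -15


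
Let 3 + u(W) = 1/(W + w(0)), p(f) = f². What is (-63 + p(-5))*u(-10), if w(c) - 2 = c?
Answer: 475/4 ≈ 118.75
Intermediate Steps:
w(c) = 2 + c
u(W) = -3 + 1/(2 + W) (u(W) = -3 + 1/(W + (2 + 0)) = -3 + 1/(W + 2) = -3 + 1/(2 + W))
(-63 + p(-5))*u(-10) = (-63 + (-5)²)*((-5 - 3*(-10))/(2 - 10)) = (-63 + 25)*((-5 + 30)/(-8)) = -(-19)*25/4 = -38*(-25/8) = 475/4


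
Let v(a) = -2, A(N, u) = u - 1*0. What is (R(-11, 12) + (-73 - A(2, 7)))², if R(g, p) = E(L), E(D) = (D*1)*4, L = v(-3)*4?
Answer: 12544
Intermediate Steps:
A(N, u) = u (A(N, u) = u + 0 = u)
L = -8 (L = -2*4 = -8)
E(D) = 4*D (E(D) = D*4 = 4*D)
R(g, p) = -32 (R(g, p) = 4*(-8) = -32)
(R(-11, 12) + (-73 - A(2, 7)))² = (-32 + (-73 - 1*7))² = (-32 + (-73 - 7))² = (-32 - 80)² = (-112)² = 12544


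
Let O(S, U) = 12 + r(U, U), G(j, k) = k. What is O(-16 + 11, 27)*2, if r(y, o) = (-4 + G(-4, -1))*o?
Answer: -246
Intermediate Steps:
r(y, o) = -5*o (r(y, o) = (-4 - 1)*o = -5*o)
O(S, U) = 12 - 5*U
O(-16 + 11, 27)*2 = (12 - 5*27)*2 = (12 - 135)*2 = -123*2 = -246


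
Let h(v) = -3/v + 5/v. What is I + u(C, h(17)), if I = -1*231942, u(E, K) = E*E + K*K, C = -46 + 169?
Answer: -62658953/289 ≈ -2.1681e+5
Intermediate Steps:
h(v) = 2/v
C = 123
u(E, K) = E² + K²
I = -231942
I + u(C, h(17)) = -231942 + (123² + (2/17)²) = -231942 + (15129 + (2*(1/17))²) = -231942 + (15129 + (2/17)²) = -231942 + (15129 + 4/289) = -231942 + 4372285/289 = -62658953/289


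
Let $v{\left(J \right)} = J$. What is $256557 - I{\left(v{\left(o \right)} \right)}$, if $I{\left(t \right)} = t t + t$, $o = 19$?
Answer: $256177$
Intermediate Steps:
$I{\left(t \right)} = t + t^{2}$ ($I{\left(t \right)} = t^{2} + t = t + t^{2}$)
$256557 - I{\left(v{\left(o \right)} \right)} = 256557 - 19 \left(1 + 19\right) = 256557 - 19 \cdot 20 = 256557 - 380 = 256177$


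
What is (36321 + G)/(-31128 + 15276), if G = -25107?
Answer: -1869/2642 ≈ -0.70742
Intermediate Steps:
(36321 + G)/(-31128 + 15276) = (36321 - 25107)/(-31128 + 15276) = 11214/(-15852) = 11214*(-1/15852) = -1869/2642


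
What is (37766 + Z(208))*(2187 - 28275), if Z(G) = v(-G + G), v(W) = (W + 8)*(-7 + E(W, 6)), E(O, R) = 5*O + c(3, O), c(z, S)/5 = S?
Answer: -983778480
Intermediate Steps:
c(z, S) = 5*S
E(O, R) = 10*O (E(O, R) = 5*O + 5*O = 10*O)
v(W) = (-7 + 10*W)*(8 + W) (v(W) = (W + 8)*(-7 + 10*W) = (8 + W)*(-7 + 10*W) = (-7 + 10*W)*(8 + W))
Z(G) = -56 (Z(G) = -56 + 10*(-G + G)**2 + 73*(-G + G) = -56 + 10*0**2 + 73*0 = -56 + 10*0 + 0 = -56 + 0 + 0 = -56)
(37766 + Z(208))*(2187 - 28275) = (37766 - 56)*(2187 - 28275) = 37710*(-26088) = -983778480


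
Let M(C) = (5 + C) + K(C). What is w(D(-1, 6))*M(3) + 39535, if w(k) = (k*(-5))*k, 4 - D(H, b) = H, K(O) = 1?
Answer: 38410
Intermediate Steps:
D(H, b) = 4 - H
M(C) = 6 + C (M(C) = (5 + C) + 1 = 6 + C)
w(k) = -5*k**2 (w(k) = (-5*k)*k = -5*k**2)
w(D(-1, 6))*M(3) + 39535 = (-5*(4 - 1*(-1))**2)*(6 + 3) + 39535 = -5*(4 + 1)**2*9 + 39535 = -5*5**2*9 + 39535 = -5*25*9 + 39535 = -125*9 + 39535 = -1125 + 39535 = 38410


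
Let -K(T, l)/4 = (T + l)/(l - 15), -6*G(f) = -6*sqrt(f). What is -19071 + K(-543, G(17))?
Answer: -249955/13 - 132*sqrt(17)/13 ≈ -19269.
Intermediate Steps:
G(f) = sqrt(f) (G(f) = -(-1)*sqrt(f) = sqrt(f))
K(T, l) = -4*(T + l)/(-15 + l) (K(T, l) = -4*(T + l)/(l - 15) = -4*(T + l)/(-15 + l))
-19071 + K(-543, G(17)) = -19071 + 4*(-1*(-543) - sqrt(17))/(-15 + sqrt(17)) = -19071 + 4*(543 - sqrt(17))/(-15 + sqrt(17))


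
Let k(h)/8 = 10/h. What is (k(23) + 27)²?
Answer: 491401/529 ≈ 928.92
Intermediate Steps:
k(h) = 80/h (k(h) = 8*(10/h) = 80/h)
(k(23) + 27)² = (80/23 + 27)² = (701/23)² = 491401/529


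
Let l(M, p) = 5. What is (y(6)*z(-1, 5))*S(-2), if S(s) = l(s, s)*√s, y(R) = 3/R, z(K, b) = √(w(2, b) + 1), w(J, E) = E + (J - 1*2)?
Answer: 5*I*√3 ≈ 8.6602*I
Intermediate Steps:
w(J, E) = -2 + E + J (w(J, E) = E + (J - 2) = E + (-2 + J) = -2 + E + J)
z(K, b) = √(1 + b) (z(K, b) = √((-2 + b + 2) + 1) = √(b + 1) = √(1 + b))
S(s) = 5*√s
(y(6)*z(-1, 5))*S(-2) = ((3/6)*√(1 + 5))*(5*√(-2)) = ((3*(⅙))*√6)*(5*(I*√2)) = (√6/2)*(5*I*√2) = 5*I*√3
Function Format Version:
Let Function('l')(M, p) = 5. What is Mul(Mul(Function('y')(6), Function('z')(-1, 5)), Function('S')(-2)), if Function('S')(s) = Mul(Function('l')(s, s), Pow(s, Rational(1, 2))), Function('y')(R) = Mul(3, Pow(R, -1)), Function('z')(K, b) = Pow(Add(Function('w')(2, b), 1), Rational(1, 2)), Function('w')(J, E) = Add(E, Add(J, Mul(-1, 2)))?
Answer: Mul(5, I, Pow(3, Rational(1, 2))) ≈ Mul(8.6602, I)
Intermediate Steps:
Function('w')(J, E) = Add(-2, E, J) (Function('w')(J, E) = Add(E, Add(J, -2)) = Add(E, Add(-2, J)) = Add(-2, E, J))
Function('z')(K, b) = Pow(Add(1, b), Rational(1, 2)) (Function('z')(K, b) = Pow(Add(Add(-2, b, 2), 1), Rational(1, 2)) = Pow(Add(b, 1), Rational(1, 2)) = Pow(Add(1, b), Rational(1, 2)))
Function('S')(s) = Mul(5, Pow(s, Rational(1, 2)))
Mul(Mul(Function('y')(6), Function('z')(-1, 5)), Function('S')(-2)) = Mul(Mul(Mul(3, Pow(6, -1)), Pow(Add(1, 5), Rational(1, 2))), Mul(5, Pow(-2, Rational(1, 2)))) = Mul(Mul(Mul(3, Rational(1, 6)), Pow(6, Rational(1, 2))), Mul(5, Mul(I, Pow(2, Rational(1, 2))))) = Mul(Mul(Rational(1, 2), Pow(6, Rational(1, 2))), Mul(5, I, Pow(2, Rational(1, 2)))) = Mul(5, I, Pow(3, Rational(1, 2)))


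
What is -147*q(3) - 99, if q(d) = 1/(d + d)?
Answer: -247/2 ≈ -123.50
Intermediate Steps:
q(d) = 1/(2*d)
-147*q(3) - 99 = -147/(2*3) - 99 = -147*⅙ - 99 = -49/2 - 99 = -247/2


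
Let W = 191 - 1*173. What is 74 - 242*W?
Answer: -4282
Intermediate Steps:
W = 18 (W = 191 - 173 = 18)
74 - 242*W = 74 - 242*18 = 74 - 4356 = -4282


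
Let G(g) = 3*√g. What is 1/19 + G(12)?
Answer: 1/19 + 6*√3 ≈ 10.445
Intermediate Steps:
1/19 + G(12) = 1/19 + 3*√12 = 1/19 + 3*(2*√3) = 1/19 + 6*√3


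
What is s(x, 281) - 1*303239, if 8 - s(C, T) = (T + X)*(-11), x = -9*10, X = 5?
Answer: -300085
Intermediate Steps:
x = -90
s(C, T) = 63 + 11*T (s(C, T) = 8 - (T + 5)*(-11) = 8 - (5 + T)*(-11) = 8 - (-55 - 11*T) = 8 + (55 + 11*T) = 63 + 11*T)
s(x, 281) - 1*303239 = (63 + 11*281) - 1*303239 = (63 + 3091) - 303239 = 3154 - 303239 = -300085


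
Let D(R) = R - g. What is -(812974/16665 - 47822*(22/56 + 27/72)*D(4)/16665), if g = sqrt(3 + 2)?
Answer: -310843/7777 - 1028173*sqrt(5)/466620 ≈ -44.897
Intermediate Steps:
g = sqrt(5) ≈ 2.2361
D(R) = R - sqrt(5)
-(812974/16665 - 47822*(22/56 + 27/72)*D(4)/16665) = -(812974/16665 - 47822*(4 - sqrt(5))*(22/56 + 27/72)/16665) = -(812974/16665 - 47822*(4 - sqrt(5))*(22*(1/56) + 27*(1/72))/16665) = -(812974/16665 - 47822*(4 - sqrt(5))*(11/28 + 3/8)/16665) = -(812974/16665 - 1028173*(4 - sqrt(5))/466620) = -(310843/7777 + 1028173*sqrt(5)/466620) = -47822*(13/15554 + 43*sqrt(5)/933240) = -310843/7777 - 1028173*sqrt(5)/466620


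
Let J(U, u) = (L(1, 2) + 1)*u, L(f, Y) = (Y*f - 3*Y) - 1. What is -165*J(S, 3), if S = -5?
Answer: 1980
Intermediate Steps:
L(f, Y) = -1 - 3*Y + Y*f (L(f, Y) = (-3*Y + Y*f) - 1 = -1 - 3*Y + Y*f)
J(U, u) = -4*u (J(U, u) = ((-1 - 3*2 + 2*1) + 1)*u = ((-1 - 6 + 2) + 1)*u = (-5 + 1)*u = -4*u)
-165*J(S, 3) = -(-660)*3 = -165*(-12) = 1980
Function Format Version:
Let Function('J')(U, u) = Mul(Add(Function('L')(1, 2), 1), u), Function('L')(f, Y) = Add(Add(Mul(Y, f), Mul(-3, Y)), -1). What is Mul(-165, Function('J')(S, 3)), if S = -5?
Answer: 1980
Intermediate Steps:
Function('L')(f, Y) = Add(-1, Mul(-3, Y), Mul(Y, f)) (Function('L')(f, Y) = Add(Add(Mul(-3, Y), Mul(Y, f)), -1) = Add(-1, Mul(-3, Y), Mul(Y, f)))
Function('J')(U, u) = Mul(-4, u) (Function('J')(U, u) = Mul(Add(Add(-1, Mul(-3, 2), Mul(2, 1)), 1), u) = Mul(Add(Add(-1, -6, 2), 1), u) = Mul(Add(-5, 1), u) = Mul(-4, u))
Mul(-165, Function('J')(S, 3)) = Mul(-165, Mul(-4, 3)) = Mul(-165, -12) = 1980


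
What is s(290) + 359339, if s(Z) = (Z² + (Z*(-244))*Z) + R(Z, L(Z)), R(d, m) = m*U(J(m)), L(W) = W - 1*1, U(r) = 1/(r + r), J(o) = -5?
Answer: -200769899/10 ≈ -2.0077e+7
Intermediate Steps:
U(r) = 1/(2*r)
L(W) = -1 + W (L(W) = W - 1 = -1 + W)
R(d, m) = -m/10 (R(d, m) = m*((½)/(-5)) = m*((½)*(-⅕)) = m*(-⅒) = -m/10)
s(Z) = ⅒ - 243*Z² - Z/10 (s(Z) = (Z² + (Z*(-244))*Z) - (-1 + Z)/10 = (Z² + (-244*Z)*Z) + (⅒ - Z/10) = (Z² - 244*Z²) + (⅒ - Z/10) = -243*Z² + (⅒ - Z/10) = ⅒ - 243*Z² - Z/10)
s(290) + 359339 = (⅒ - 243*290² - ⅒*290) + 359339 = (⅒ - 243*84100 - 29) + 359339 = (⅒ - 20436300 - 29) + 359339 = -204363289/10 + 359339 = -200769899/10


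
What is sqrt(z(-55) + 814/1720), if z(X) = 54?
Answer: sqrt(10072105)/430 ≈ 7.3806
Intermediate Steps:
sqrt(z(-55) + 814/1720) = sqrt(54 + 814/1720) = sqrt(54 + 814*(1/1720)) = sqrt(54 + 407/860) = sqrt(46847/860) = sqrt(10072105)/430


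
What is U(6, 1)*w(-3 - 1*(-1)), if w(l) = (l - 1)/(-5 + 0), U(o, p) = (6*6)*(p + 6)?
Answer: 756/5 ≈ 151.20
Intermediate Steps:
U(o, p) = 216 + 36*p (U(o, p) = 36*(6 + p) = 216 + 36*p)
w(l) = ⅕ - l/5 (w(l) = (-1 + l)/(-5) = (-1 + l)*(-⅕) = ⅕ - l/5)
U(6, 1)*w(-3 - 1*(-1)) = (216 + 36*1)*(⅕ - (-3 - 1*(-1))/5) = (216 + 36)*(⅕ - (-3 + 1)/5) = 252*(⅕ - ⅕*(-2)) = 252*(⅕ + ⅖) = 252*(⅗) = 756/5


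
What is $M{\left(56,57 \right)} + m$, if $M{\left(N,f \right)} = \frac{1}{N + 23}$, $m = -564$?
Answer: $- \frac{44555}{79} \approx -563.99$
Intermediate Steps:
$M{\left(N,f \right)} = \frac{1}{23 + N}$
$M{\left(56,57 \right)} + m = \frac{1}{23 + 56} - 564 = \frac{1}{79} - 564 = - \frac{44555}{79}$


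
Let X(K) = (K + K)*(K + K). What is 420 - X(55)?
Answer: -11680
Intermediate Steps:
X(K) = 4*K**2 (X(K) = (2*K)*(2*K) = 4*K**2)
420 - X(55) = 420 - 4*55**2 = 420 - 4*3025 = 420 - 1*12100 = 420 - 12100 = -11680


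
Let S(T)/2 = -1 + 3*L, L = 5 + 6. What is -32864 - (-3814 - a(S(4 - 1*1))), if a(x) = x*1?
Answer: -28986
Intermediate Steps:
L = 11
S(T) = 64 (S(T) = 2*(-1 + 3*11) = 2*(-1 + 33) = 2*32 = 64)
a(x) = x
-32864 - (-3814 - a(S(4 - 1*1))) = -32864 - (-3814 - 1*64) = -32864 - (-3814 - 64) = -32864 - 1*(-3878) = -32864 + 3878 = -28986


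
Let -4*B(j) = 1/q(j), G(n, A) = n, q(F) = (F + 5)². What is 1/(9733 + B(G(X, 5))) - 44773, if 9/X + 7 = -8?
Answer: -843660457763/18843063 ≈ -44773.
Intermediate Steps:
X = -⅗ (X = 9/(-7 - 8) = 9/(-15) = 9*(-1/15) = -⅗ ≈ -0.60000)
q(F) = (5 + F)²
B(j) = -1/(4*(5 + j)²)
1/(9733 + B(G(X, 5))) - 44773 = 1/(9733 - 1/(4*(5 - ⅗)²)) - 44773 = 1/(9733 - 1/(4*(22/5)²)) - 44773 = 1/(9733 - ¼*25/484) - 44773 = 1/(9733 - 25/1936) - 44773 = 1/(18843063/1936) - 44773 = 1936/18843063 - 44773 = -843660457763/18843063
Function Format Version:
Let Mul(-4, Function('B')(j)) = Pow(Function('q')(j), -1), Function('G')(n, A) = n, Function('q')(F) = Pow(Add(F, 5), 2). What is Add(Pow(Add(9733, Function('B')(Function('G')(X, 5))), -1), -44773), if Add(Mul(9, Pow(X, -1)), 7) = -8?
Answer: Rational(-843660457763, 18843063) ≈ -44773.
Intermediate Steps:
X = Rational(-3, 5) (X = Mul(9, Pow(Add(-7, -8), -1)) = Mul(9, Pow(-15, -1)) = Mul(9, Rational(-1, 15)) = Rational(-3, 5) ≈ -0.60000)
Function('q')(F) = Pow(Add(5, F), 2)
Function('B')(j) = Mul(Rational(-1, 4), Pow(Add(5, j), -2)) (Function('B')(j) = Mul(Rational(-1, 4), Pow(Pow(Add(5, j), 2), -1)) = Mul(Rational(-1, 4), Pow(Add(5, j), -2)))
Add(Pow(Add(9733, Function('B')(Function('G')(X, 5))), -1), -44773) = Add(Pow(Add(9733, Mul(Rational(-1, 4), Pow(Add(5, Rational(-3, 5)), -2))), -1), -44773) = Add(Pow(Add(9733, Mul(Rational(-1, 4), Pow(Rational(22, 5), -2))), -1), -44773) = Add(Pow(Add(9733, Mul(Rational(-1, 4), Rational(25, 484))), -1), -44773) = Add(Pow(Add(9733, Rational(-25, 1936)), -1), -44773) = Add(Pow(Rational(18843063, 1936), -1), -44773) = Add(Rational(1936, 18843063), -44773) = Rational(-843660457763, 18843063)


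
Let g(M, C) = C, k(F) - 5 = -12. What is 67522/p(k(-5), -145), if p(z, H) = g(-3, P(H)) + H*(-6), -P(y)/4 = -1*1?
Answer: 33761/437 ≈ 77.256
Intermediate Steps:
k(F) = -7 (k(F) = 5 - 12 = -7)
P(y) = 4 (P(y) = -(-4) = -4*(-1) = 4)
p(z, H) = 4 - 6*H (p(z, H) = 4 + H*(-6) = 4 - 6*H)
67522/p(k(-5), -145) = 67522/(4 - 6*(-145)) = 67522/(4 + 870) = 67522/874 = 67522*(1/874) = 33761/437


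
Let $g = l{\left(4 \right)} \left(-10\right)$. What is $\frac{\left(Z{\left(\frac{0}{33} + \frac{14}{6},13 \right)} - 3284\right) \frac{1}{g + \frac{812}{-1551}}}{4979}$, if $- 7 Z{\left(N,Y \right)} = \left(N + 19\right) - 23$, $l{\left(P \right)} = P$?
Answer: $\frac{35651803}{2190580756} \approx 0.016275$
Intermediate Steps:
$Z{\left(N,Y \right)} = \frac{4}{7} - \frac{N}{7}$ ($Z{\left(N,Y \right)} = - \frac{\left(N + 19\right) - 23}{7} = - \frac{\left(19 + N\right) - 23}{7} = - \frac{-4 + N}{7} = \frac{4}{7} - \frac{N}{7}$)
$g = -40$ ($g = 4 \left(-10\right) = -40$)
$\frac{\left(Z{\left(\frac{0}{33} + \frac{14}{6},13 \right)} - 3284\right) \frac{1}{g + \frac{812}{-1551}}}{4979} = \frac{\left(\left(\frac{4}{7} - \frac{\frac{0}{33} + \frac{14}{6}}{7}\right) - 3284\right) \frac{1}{-40 + \frac{812}{-1551}}}{4979} = \frac{\left(\frac{4}{7} - \frac{0 \cdot \frac{1}{33} + 14 \cdot \frac{1}{6}}{7}\right) - 3284}{-40 + 812 \left(- \frac{1}{1551}\right)} \frac{1}{4979} = \frac{\left(\frac{4}{7} - \frac{0 + \frac{7}{3}}{7}\right) - 3284}{-40 - \frac{812}{1551}} \cdot \frac{1}{4979} = \frac{\left(\frac{4}{7} - \frac{1}{3}\right) - 3284}{- \frac{62852}{1551}} \cdot \frac{1}{4979} = \left(\left(\frac{4}{7} - \frac{1}{3}\right) - 3284\right) \left(- \frac{1551}{62852}\right) \frac{1}{4979} = \left(\frac{5}{21} - 3284\right) \left(- \frac{1551}{62852}\right) \frac{1}{4979} = \left(- \frac{68959}{21}\right) \left(- \frac{1551}{62852}\right) \frac{1}{4979} = \frac{35651803}{439964} \cdot \frac{1}{4979} = \frac{35651803}{2190580756}$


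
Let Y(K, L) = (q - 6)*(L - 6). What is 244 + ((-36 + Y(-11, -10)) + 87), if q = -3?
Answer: 439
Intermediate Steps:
Y(K, L) = 54 - 9*L (Y(K, L) = (-3 - 6)*(L - 6) = -9*(-6 + L) = 54 - 9*L)
244 + ((-36 + Y(-11, -10)) + 87) = 244 + ((-36 + (54 - 9*(-10))) + 87) = 244 + ((-36 + (54 + 90)) + 87) = 244 + ((-36 + 144) + 87) = 244 + (108 + 87) = 244 + 195 = 439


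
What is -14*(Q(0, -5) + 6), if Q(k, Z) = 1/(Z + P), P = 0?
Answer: -406/5 ≈ -81.200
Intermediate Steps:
Q(k, Z) = 1/Z (Q(k, Z) = 1/(Z + 0) = 1/Z)
-14*(Q(0, -5) + 6) = -14*(1/(-5) + 6) = -14*(-⅕ + 6) = -14*29/5 = -406/5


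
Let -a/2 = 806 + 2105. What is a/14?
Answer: -2911/7 ≈ -415.86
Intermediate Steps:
a = -5822 (a = -2*(806 + 2105) = -2*2911 = -5822)
a/14 = -5822/14 = (1/14)*(-5822) = -2911/7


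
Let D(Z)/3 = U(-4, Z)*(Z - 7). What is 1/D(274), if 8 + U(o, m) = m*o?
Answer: -1/884304 ≈ -1.1308e-6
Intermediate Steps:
U(o, m) = -8 + m*o
D(Z) = 3*(-8 - 4*Z)*(-7 + Z) (D(Z) = 3*((-8 + Z*(-4))*(Z - 7)) = 3*((-8 - 4*Z)*(-7 + Z)) = 3*(-8 - 4*Z)*(-7 + Z))
1/D(274) = 1/(12*(-7 + 274)*(-2 - 1*274)) = 1/(12*267*(-2 - 274)) = 1/(12*267*(-276)) = 1/(-884304) = -1/884304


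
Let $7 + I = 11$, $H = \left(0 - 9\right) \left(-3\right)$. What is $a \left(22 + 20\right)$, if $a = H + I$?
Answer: $1302$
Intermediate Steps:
$H = 27$ ($H = \left(0 - 9\right) \left(-3\right) = \left(-9\right) \left(-3\right) = 27$)
$I = 4$ ($I = -7 + 11 = 4$)
$a = 31$ ($a = 27 + 4 = 31$)
$a \left(22 + 20\right) = 31 \left(22 + 20\right) = 31 \cdot 42 = 1302$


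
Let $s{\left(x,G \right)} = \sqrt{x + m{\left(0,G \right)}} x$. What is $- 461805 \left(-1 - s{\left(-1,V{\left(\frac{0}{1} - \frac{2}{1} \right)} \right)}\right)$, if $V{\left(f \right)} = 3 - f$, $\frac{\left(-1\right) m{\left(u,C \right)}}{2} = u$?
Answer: $461805 - 461805 i \approx 4.6181 \cdot 10^{5} - 4.6181 \cdot 10^{5} i$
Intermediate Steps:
$m{\left(u,C \right)} = - 2 u$
$s{\left(x,G \right)} = x^{\frac{3}{2}}$ ($s{\left(x,G \right)} = \sqrt{x - 0} x = \sqrt{x + 0} x = \sqrt{x} x = x^{\frac{3}{2}}$)
$- 461805 \left(-1 - s{\left(-1,V{\left(\frac{0}{1} - \frac{2}{1} \right)} \right)}\right) = - 461805 \left(-1 - \left(-1\right)^{\frac{3}{2}}\right) = - 461805 \left(-1 - - i\right) = - 461805 \left(-1 + i\right) = 461805 - 461805 i$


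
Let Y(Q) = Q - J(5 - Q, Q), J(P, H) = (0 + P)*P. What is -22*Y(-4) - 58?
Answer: 1812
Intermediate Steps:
J(P, H) = P² (J(P, H) = P*P = P²)
Y(Q) = Q - (5 - Q)²
-22*Y(-4) - 58 = -22*(-4 - (-5 - 4)²) - 58 = -22*(-4 - 1*(-9)²) - 58 = -22*(-4 - 1*81) - 58 = -22*(-4 - 81) - 58 = -22*(-85) - 58 = 1870 - 58 = 1812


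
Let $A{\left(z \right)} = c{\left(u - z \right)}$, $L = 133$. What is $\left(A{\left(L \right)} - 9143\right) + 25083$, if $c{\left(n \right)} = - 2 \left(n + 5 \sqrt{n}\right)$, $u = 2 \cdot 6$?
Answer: $16182 - 110 i \approx 16182.0 - 110.0 i$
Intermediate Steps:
$u = 12$
$c{\left(n \right)} = - 10 \sqrt{n} - 2 n$
$A{\left(z \right)} = -24 - 10 \sqrt{12 - z} + 2 z$ ($A{\left(z \right)} = - 10 \sqrt{12 - z} - 2 \left(12 - z\right) = - 10 \sqrt{12 - z} + \left(-24 + 2 z\right) = -24 - 10 \sqrt{12 - z} + 2 z$)
$\left(A{\left(L \right)} - 9143\right) + 25083 = \left(\left(-24 - 10 \sqrt{12 - 133} + 2 \cdot 133\right) - 9143\right) + 25083 = \left(\left(-24 - 10 \sqrt{12 - 133} + 266\right) - 9143\right) + 25083 = \left(\left(-24 - 10 \sqrt{-121} + 266\right) - 9143\right) + 25083 = \left(\left(-24 - 10 \cdot 11 i + 266\right) - 9143\right) + 25083 = \left(\left(-24 - 110 i + 266\right) - 9143\right) + 25083 = \left(\left(242 - 110 i\right) - 9143\right) + 25083 = \left(-8901 - 110 i\right) + 25083 = 16182 - 110 i$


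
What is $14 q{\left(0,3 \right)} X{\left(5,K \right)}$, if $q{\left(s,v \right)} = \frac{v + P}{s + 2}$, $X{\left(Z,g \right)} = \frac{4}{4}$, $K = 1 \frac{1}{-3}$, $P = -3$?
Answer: $0$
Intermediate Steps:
$K = - \frac{1}{3}$ ($K = 1 \left(- \frac{1}{3}\right) = - \frac{1}{3} \approx -0.33333$)
$X{\left(Z,g \right)} = 1$ ($X{\left(Z,g \right)} = 4 \cdot \frac{1}{4} = 1$)
$q{\left(s,v \right)} = \frac{-3 + v}{2 + s}$ ($q{\left(s,v \right)} = \frac{v - 3}{s + 2} = \frac{-3 + v}{2 + s}$)
$14 q{\left(0,3 \right)} X{\left(5,K \right)} = 14 \frac{-3 + 3}{2 + 0} \cdot 1 = 14 \cdot \frac{1}{2} \cdot 0 \cdot 1 = 14 \cdot 0 \cdot 1 = 0 \cdot 1 = 0$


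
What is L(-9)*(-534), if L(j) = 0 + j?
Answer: 4806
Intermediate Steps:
L(j) = j
L(-9)*(-534) = -9*(-534) = 4806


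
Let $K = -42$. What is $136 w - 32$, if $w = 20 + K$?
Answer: $-3024$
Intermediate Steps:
$w = -22$ ($w = 20 - 42 = -22$)
$136 w - 32 = 136 \left(-22\right) - 32 = -2992 - 32 = -3024$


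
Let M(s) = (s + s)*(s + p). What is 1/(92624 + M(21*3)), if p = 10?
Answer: 1/101822 ≈ 9.8211e-6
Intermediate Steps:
M(s) = 2*s*(10 + s) (M(s) = (s + s)*(s + 10) = (2*s)*(10 + s) = 2*s*(10 + s))
1/(92624 + M(21*3)) = 1/(92624 + 2*(21*3)*(10 + 21*3)) = 1/(92624 + 2*63*(10 + 63)) = 1/(92624 + 2*63*73) = 1/(92624 + 9198) = 1/101822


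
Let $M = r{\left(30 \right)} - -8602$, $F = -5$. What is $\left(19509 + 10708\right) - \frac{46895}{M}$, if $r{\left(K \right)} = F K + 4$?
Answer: $\frac{255468057}{8456} \approx 30211.0$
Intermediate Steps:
$r{\left(K \right)} = 4 - 5 K$ ($r{\left(K \right)} = - 5 K + 4 = 4 - 5 K$)
$M = 8456$ ($M = \left(4 - 150\right) - -8602 = \left(4 - 150\right) + 8602 = -146 + 8602 = 8456$)
$\left(19509 + 10708\right) - \frac{46895}{M} = \left(19509 + 10708\right) - \frac{46895}{8456} = 30217 - \frac{46895}{8456} = \frac{255468057}{8456}$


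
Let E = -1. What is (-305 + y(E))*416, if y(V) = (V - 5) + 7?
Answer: -126464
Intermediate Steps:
y(V) = 2 + V (y(V) = (-5 + V) + 7 = 2 + V)
(-305 + y(E))*416 = (-305 + (2 - 1))*416 = (-305 + 1)*416 = -304*416 = -126464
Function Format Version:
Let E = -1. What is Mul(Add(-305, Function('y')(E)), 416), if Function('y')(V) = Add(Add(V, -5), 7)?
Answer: -126464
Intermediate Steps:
Function('y')(V) = Add(2, V) (Function('y')(V) = Add(Add(-5, V), 7) = Add(2, V))
Mul(Add(-305, Function('y')(E)), 416) = Mul(Add(-305, Add(2, -1)), 416) = Mul(Add(-305, 1), 416) = Mul(-304, 416) = -126464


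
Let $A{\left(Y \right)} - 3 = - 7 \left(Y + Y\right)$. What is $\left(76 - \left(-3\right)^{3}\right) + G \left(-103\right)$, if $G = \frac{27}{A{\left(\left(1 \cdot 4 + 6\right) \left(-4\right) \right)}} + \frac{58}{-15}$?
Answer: $\frac{4191482}{8445} \approx 496.33$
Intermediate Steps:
$A{\left(Y \right)} = 3 - 14 Y$ ($A{\left(Y \right)} = 3 - 7 \left(Y + Y\right) = 3 - 7 \cdot 2 Y = 3 - 14 Y$)
$G = - \frac{32249}{8445}$ ($G = \frac{27}{3 - 14 \left(1 \cdot 4 + 6\right) \left(-4\right)} + \frac{58}{-15} = \frac{27}{3 - 14 \left(4 + 6\right) \left(-4\right)} + 58 \left(- \frac{1}{15}\right) = \frac{27}{3 - 14 \cdot 10 \left(-4\right)} - \frac{58}{15} = \frac{27}{3 - -560} - \frac{58}{15} = \frac{27}{3 + 560} - \frac{58}{15} = \frac{27}{563} - \frac{58}{15} = - \frac{32249}{8445} \approx -3.8187$)
$\left(76 - \left(-3\right)^{3}\right) + G \left(-103\right) = \left(76 - \left(-3\right)^{3}\right) - - \frac{3321647}{8445} = \left(76 - -27\right) + \frac{3321647}{8445} = \left(76 + 27\right) + \frac{3321647}{8445} = 103 + \frac{3321647}{8445} = \frac{4191482}{8445}$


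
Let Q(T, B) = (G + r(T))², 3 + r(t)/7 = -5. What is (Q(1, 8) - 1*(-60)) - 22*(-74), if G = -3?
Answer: 5169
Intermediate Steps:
r(t) = -56 (r(t) = -21 + 7*(-5) = -21 - 35 = -56)
Q(T, B) = 3481 (Q(T, B) = (-3 - 56)² = (-59)² = 3481)
(Q(1, 8) - 1*(-60)) - 22*(-74) = (3481 - 1*(-60)) - 22*(-74) = (3481 + 60) + 1628 = 3541 + 1628 = 5169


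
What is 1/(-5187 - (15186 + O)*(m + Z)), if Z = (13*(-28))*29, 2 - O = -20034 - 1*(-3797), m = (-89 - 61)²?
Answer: -1/375345387 ≈ -2.6642e-9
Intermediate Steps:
m = 22500 (m = (-150)² = 22500)
O = 16239 (O = 2 - (-20034 - 1*(-3797)) = 2 - (-20034 + 3797) = 2 - 1*(-16237) = 2 + 16237 = 16239)
Z = -10556 (Z = -364*29 = -10556)
1/(-5187 - (15186 + O)*(m + Z)) = 1/(-5187 - (15186 + 16239)*(22500 - 10556)) = 1/(-5187 - 31425*11944) = 1/(-5187 - 1*375340200) = 1/(-5187 - 375340200) = 1/(-375345387) = -1/375345387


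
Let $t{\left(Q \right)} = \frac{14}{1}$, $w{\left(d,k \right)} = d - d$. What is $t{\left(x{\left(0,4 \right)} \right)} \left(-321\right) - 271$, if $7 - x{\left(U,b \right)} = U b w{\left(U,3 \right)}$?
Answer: $-4765$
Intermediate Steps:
$w{\left(d,k \right)} = 0$
$x{\left(U,b \right)} = 7$ ($x{\left(U,b \right)} = 7 - U b 0 = 7 - 0 = 7 + 0 = 7$)
$t{\left(Q \right)} = 14$ ($t{\left(Q \right)} = 14 \cdot 1 = 14$)
$t{\left(x{\left(0,4 \right)} \right)} \left(-321\right) - 271 = 14 \left(-321\right) - 271 = -4494 - 271 = -4765$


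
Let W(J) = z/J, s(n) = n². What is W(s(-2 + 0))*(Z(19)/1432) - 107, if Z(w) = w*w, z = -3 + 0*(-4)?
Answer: -613979/5728 ≈ -107.19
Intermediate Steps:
z = -3 (z = -3 + 0 = -3)
Z(w) = w²
W(J) = -3/J
W(s(-2 + 0))*(Z(19)/1432) - 107 = (-3/(-2 + 0)²)*(19²/1432) - 107 = (-3/((-2)²))*(361*(1/1432)) - 107 = -3/4*(361/1432) - 107 = -3*¼*(361/1432) - 107 = -¾*361/1432 - 107 = -1083/5728 - 107 = -613979/5728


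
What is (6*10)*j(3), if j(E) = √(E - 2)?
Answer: 60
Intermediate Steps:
j(E) = √(-2 + E)
(6*10)*j(3) = (6*10)*√(-2 + 3) = 60*√1 = 60*1 = 60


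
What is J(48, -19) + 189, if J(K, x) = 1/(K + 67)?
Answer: 21736/115 ≈ 189.01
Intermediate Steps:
J(K, x) = 1/(67 + K)
J(48, -19) + 189 = 1/(67 + 48) + 189 = 1/115 + 189 = 21736/115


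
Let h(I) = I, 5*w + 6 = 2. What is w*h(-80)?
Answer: 64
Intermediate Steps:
w = -⅘ (w = -6/5 + (⅕)*2 = -6/5 + ⅖ = -⅘ ≈ -0.80000)
w*h(-80) = -⅘*(-80) = 64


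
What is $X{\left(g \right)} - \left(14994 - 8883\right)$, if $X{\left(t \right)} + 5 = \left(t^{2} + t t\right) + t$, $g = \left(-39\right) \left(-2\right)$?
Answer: $6130$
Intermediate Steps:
$g = 78$
$X{\left(t \right)} = -5 + t + 2 t^{2}$ ($X{\left(t \right)} = -5 + \left(\left(t^{2} + t t\right) + t\right) = -5 + \left(\left(t^{2} + t^{2}\right) + t\right) = -5 + \left(2 t^{2} + t\right) = -5 + \left(t + 2 t^{2}\right) = -5 + t + 2 t^{2}$)
$X{\left(g \right)} - \left(14994 - 8883\right) = \left(-5 + 78 + 2 \cdot 78^{2}\right) - \left(14994 - 8883\right) = \left(-5 + 78 + 2 \cdot 6084\right) - 6111 = \left(-5 + 78 + 12168\right) - 6111 = 12241 - 6111 = 6130$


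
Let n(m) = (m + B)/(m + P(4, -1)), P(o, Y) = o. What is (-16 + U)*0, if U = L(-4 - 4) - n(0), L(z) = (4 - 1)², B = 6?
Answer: 0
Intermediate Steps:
L(z) = 9 (L(z) = 3² = 9)
n(m) = (6 + m)/(4 + m) (n(m) = (m + 6)/(m + 4) = (6 + m)/(4 + m))
U = 15/2 (U = 9 - (6 + 0)/(4 + 0) = 9 - 6/4 = 9 - 1*3/2 = 9 - 3/2 = 15/2 ≈ 7.5000)
(-16 + U)*0 = (-16 + 15/2)*0 = -17/2*0 = 0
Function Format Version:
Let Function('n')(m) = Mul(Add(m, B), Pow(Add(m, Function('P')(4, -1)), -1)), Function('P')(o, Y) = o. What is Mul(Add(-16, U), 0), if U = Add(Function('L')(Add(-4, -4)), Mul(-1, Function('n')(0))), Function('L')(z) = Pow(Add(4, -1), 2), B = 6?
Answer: 0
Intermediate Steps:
Function('L')(z) = 9 (Function('L')(z) = Pow(3, 2) = 9)
Function('n')(m) = Mul(Pow(Add(4, m), -1), Add(6, m)) (Function('n')(m) = Mul(Add(m, 6), Pow(Add(m, 4), -1)) = Mul(Add(6, m), Pow(Add(4, m), -1)) = Mul(Pow(Add(4, m), -1), Add(6, m)))
U = Rational(15, 2) (U = Add(9, Mul(-1, Mul(Pow(Add(4, 0), -1), Add(6, 0)))) = Add(9, Mul(-1, Mul(Pow(4, -1), 6))) = Add(9, Mul(-1, Mul(Rational(1, 4), 6))) = Add(9, Mul(-1, Rational(3, 2))) = Add(9, Rational(-3, 2)) = Rational(15, 2) ≈ 7.5000)
Mul(Add(-16, U), 0) = Mul(Add(-16, Rational(15, 2)), 0) = Mul(Rational(-17, 2), 0) = 0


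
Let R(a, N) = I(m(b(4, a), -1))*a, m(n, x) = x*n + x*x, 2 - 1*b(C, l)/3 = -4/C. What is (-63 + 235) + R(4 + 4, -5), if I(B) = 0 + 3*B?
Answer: -20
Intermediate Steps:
b(C, l) = 6 + 12/C (b(C, l) = 6 - (-12)/C = 6 + 12/C)
m(n, x) = x² + n*x (m(n, x) = n*x + x² = x² + n*x)
I(B) = 3*B
R(a, N) = -24*a (R(a, N) = (3*(-((6 + 12/4) - 1)))*a = (3*(-((6 + 12*(¼)) - 1)))*a = (3*(-((6 + 3) - 1)))*a = (3*(-(9 - 1)))*a = (3*(-1*8))*a = (3*(-8))*a = -24*a)
(-63 + 235) + R(4 + 4, -5) = (-63 + 235) - 24*(4 + 4) = 172 - 24*8 = 172 - 192 = -20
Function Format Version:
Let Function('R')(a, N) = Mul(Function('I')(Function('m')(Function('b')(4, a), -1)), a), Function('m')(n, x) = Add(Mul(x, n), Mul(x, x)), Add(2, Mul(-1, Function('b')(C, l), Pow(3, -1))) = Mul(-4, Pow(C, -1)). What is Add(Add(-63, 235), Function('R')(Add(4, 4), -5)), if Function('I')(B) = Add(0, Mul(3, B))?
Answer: -20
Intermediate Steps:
Function('b')(C, l) = Add(6, Mul(12, Pow(C, -1))) (Function('b')(C, l) = Add(6, Mul(-3, Mul(-4, Pow(C, -1)))) = Add(6, Mul(12, Pow(C, -1))))
Function('m')(n, x) = Add(Pow(x, 2), Mul(n, x)) (Function('m')(n, x) = Add(Mul(n, x), Pow(x, 2)) = Add(Pow(x, 2), Mul(n, x)))
Function('I')(B) = Mul(3, B)
Function('R')(a, N) = Mul(-24, a) (Function('R')(a, N) = Mul(Mul(3, Mul(-1, Add(Add(6, Mul(12, Pow(4, -1))), -1))), a) = Mul(Mul(3, Mul(-1, Add(Add(6, Mul(12, Rational(1, 4))), -1))), a) = Mul(Mul(3, Mul(-1, Add(Add(6, 3), -1))), a) = Mul(Mul(3, Mul(-1, Add(9, -1))), a) = Mul(Mul(3, Mul(-1, 8)), a) = Mul(Mul(3, -8), a) = Mul(-24, a))
Add(Add(-63, 235), Function('R')(Add(4, 4), -5)) = Add(Add(-63, 235), Mul(-24, Add(4, 4))) = Add(172, Mul(-24, 8)) = Add(172, -192) = -20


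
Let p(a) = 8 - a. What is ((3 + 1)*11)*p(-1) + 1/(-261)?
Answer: 103355/261 ≈ 396.00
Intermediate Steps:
((3 + 1)*11)*p(-1) + 1/(-261) = ((3 + 1)*11)*(8 - 1*(-1)) + 1/(-261) = (4*11)*(8 + 1) - 1/261 = 44*9 - 1/261 = 396 - 1/261 = 103355/261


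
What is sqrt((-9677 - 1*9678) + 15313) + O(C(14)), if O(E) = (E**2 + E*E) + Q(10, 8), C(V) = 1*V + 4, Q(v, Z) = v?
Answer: 658 + I*sqrt(4042) ≈ 658.0 + 63.577*I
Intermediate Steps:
C(V) = 4 + V (C(V) = V + 4 = 4 + V)
O(E) = 10 + 2*E**2 (O(E) = (E**2 + E*E) + 10 = (E**2 + E**2) + 10 = 2*E**2 + 10 = 10 + 2*E**2)
sqrt((-9677 - 1*9678) + 15313) + O(C(14)) = sqrt((-9677 - 1*9678) + 15313) + (10 + 2*(4 + 14)**2) = sqrt((-9677 - 9678) + 15313) + (10 + 2*18**2) = sqrt(-19355 + 15313) + (10 + 2*324) = sqrt(-4042) + (10 + 648) = I*sqrt(4042) + 658 = 658 + I*sqrt(4042)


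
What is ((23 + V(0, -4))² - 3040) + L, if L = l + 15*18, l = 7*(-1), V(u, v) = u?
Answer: -2248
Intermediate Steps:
l = -7
L = 263 (L = -7 + 15*18 = -7 + 270 = 263)
((23 + V(0, -4))² - 3040) + L = ((23 + 0)² - 3040) + 263 = (23² - 3040) + 263 = (529 - 3040) + 263 = -2511 + 263 = -2248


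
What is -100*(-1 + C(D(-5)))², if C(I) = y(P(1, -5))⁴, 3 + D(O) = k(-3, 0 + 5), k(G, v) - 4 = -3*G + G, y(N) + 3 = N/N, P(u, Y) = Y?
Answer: -22500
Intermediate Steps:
y(N) = -2 (y(N) = -3 + N/N = -3 + 1 = -2)
k(G, v) = 4 - 2*G (k(G, v) = 4 + (-3*G + G) = 4 - 2*G)
D(O) = 7 (D(O) = -3 + (4 - 2*(-3)) = -3 + (4 + 6) = -3 + 10 = 7)
C(I) = 16 (C(I) = (-2)⁴ = 16)
-100*(-1 + C(D(-5)))² = -100*(-1 + 16)² = -100*15² = -100*225 = -22500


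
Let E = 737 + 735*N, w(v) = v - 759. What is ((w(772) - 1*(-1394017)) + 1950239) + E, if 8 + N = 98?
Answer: 3411156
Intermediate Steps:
N = 90 (N = -8 + 98 = 90)
w(v) = -759 + v
E = 66887 (E = 737 + 735*90 = 737 + 66150 = 66887)
((w(772) - 1*(-1394017)) + 1950239) + E = (((-759 + 772) - 1*(-1394017)) + 1950239) + 66887 = ((13 + 1394017) + 1950239) + 66887 = (1394030 + 1950239) + 66887 = 3344269 + 66887 = 3411156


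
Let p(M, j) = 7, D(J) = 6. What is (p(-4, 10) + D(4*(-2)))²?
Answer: 169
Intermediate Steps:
(p(-4, 10) + D(4*(-2)))² = (7 + 6)² = 13² = 169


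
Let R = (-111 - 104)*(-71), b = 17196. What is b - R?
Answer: 1931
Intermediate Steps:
R = 15265 (R = -215*(-71) = 15265)
b - R = 17196 - 1*15265 = 17196 - 15265 = 1931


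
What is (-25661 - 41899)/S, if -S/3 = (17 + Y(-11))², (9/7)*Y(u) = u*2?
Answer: 1824120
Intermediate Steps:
Y(u) = 14*u/9 (Y(u) = 7*(u*2)/9 = 7*(2*u)/9 = 14*u/9)
S = -1/27 (S = -3*(17 + (14/9)*(-11))² = -3*(17 - 154/9)² = -3*(-⅑)² = -3*1/81 = -1/27 ≈ -0.037037)
(-25661 - 41899)/S = (-25661 - 41899)/(-1/27) = -67560*(-27) = 1824120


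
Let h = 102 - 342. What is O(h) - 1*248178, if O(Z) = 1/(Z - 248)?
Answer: -121110865/488 ≈ -2.4818e+5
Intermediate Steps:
h = -240
O(Z) = 1/(-248 + Z)
O(h) - 1*248178 = 1/(-248 - 240) - 1*248178 = 1/(-488) - 248178 = -1/488 - 248178 = -121110865/488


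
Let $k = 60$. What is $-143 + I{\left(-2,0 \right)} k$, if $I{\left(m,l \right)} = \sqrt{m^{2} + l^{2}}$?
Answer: $-23$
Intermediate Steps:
$I{\left(m,l \right)} = \sqrt{l^{2} + m^{2}}$
$-143 + I{\left(-2,0 \right)} k = -143 + \sqrt{0^{2} + \left(-2\right)^{2}} \cdot 60 = -143 + \sqrt{0 + 4} \cdot 60 = -143 + \sqrt{4} \cdot 60 = -143 + 2 \cdot 60 = -143 + 120 = -23$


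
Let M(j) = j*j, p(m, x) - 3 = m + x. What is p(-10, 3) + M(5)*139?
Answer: 3471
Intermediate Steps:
p(m, x) = 3 + m + x (p(m, x) = 3 + (m + x) = 3 + m + x)
M(j) = j²
p(-10, 3) + M(5)*139 = (3 - 10 + 3) + 5²*139 = -4 + 25*139 = -4 + 3475 = 3471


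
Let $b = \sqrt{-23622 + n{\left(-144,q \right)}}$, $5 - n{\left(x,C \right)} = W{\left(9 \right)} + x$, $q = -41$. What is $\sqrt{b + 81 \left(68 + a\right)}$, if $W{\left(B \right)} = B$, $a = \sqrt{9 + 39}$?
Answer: $\sqrt{5508 + 324 \sqrt{3} + i \sqrt{23482}} \approx 77.911 + 0.9834 i$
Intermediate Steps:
$a = 4 \sqrt{3}$ ($a = \sqrt{48} = 4 \sqrt{3} \approx 6.9282$)
$n{\left(x,C \right)} = -4 - x$ ($n{\left(x,C \right)} = 5 - \left(9 + x\right) = -4 - x$)
$b = i \sqrt{23482}$ ($b = \sqrt{-23622 - -140} = \sqrt{-23622 + \left(-4 + 144\right)} = \sqrt{-23622 + 140} = \sqrt{-23482} = i \sqrt{23482} \approx 153.24 i$)
$\sqrt{b + 81 \left(68 + a\right)} = \sqrt{i \sqrt{23482} + 81 \left(68 + 4 \sqrt{3}\right)} = \sqrt{i \sqrt{23482} + \left(5508 + 324 \sqrt{3}\right)} = \sqrt{5508 + 324 \sqrt{3} + i \sqrt{23482}}$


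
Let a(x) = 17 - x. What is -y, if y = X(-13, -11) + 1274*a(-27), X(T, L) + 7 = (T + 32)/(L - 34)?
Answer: -2522186/45 ≈ -56049.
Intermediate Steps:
X(T, L) = -7 + (32 + T)/(-34 + L) (X(T, L) = -7 + (T + 32)/(L - 34) = -7 + (32 + T)/(-34 + L))
y = 2522186/45 (y = (270 - 13 - 7*(-11))/(-34 - 11) + 1274*(17 - 1*(-27)) = (270 - 13 + 77)/(-45) + 1274*(17 + 27) = -1/45*334 + 1274*44 = -334/45 + 56056 = 2522186/45 ≈ 56049.)
-y = -1*2522186/45 = -2522186/45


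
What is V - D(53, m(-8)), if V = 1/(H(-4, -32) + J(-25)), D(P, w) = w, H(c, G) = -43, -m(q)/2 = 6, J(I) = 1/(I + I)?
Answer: 25762/2151 ≈ 11.977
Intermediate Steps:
J(I) = 1/(2*I)
m(q) = -12 (m(q) = -2*6 = -12)
V = -50/2151 (V = 1/(-43 + (½)/(-25)) = 1/(-43 + (½)*(-1/25)) = 1/(-43 - 1/50) = 1/(-2151/50) = -50/2151 ≈ -0.023245)
V - D(53, m(-8)) = -50/2151 - 1*(-12) = -50/2151 + 12 = 25762/2151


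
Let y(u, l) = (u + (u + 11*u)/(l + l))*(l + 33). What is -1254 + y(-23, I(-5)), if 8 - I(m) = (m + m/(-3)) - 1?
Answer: -311234/111 ≈ -2803.9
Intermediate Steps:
I(m) = 9 - 2*m/3 (I(m) = 8 - ((m + m/(-3)) - 1) = 8 - ((m + m*(-⅓)) - 1) = 8 - ((m - m/3) - 1) = 8 - (2*m/3 - 1) = 8 - (-1 + 2*m/3) = 8 + (1 - 2*m/3) = 9 - 2*m/3)
y(u, l) = (33 + l)*(u + 6*u/l) (y(u, l) = (u + (12*u)/((2*l)))*(33 + l) = (u + (12*u)*(1/(2*l)))*(33 + l) = (u + 6*u/l)*(33 + l) = (33 + l)*(u + 6*u/l))
-1254 + y(-23, I(-5)) = -1254 - 23*(198 + (9 - ⅔*(-5))*(39 + (9 - ⅔*(-5))))/(9 - ⅔*(-5)) = -1254 - 23*(198 + (9 + 10/3)*(39 + (9 + 10/3)))/(9 + 10/3) = -1254 - 23*(198 + 37*(39 + 37/3)/3)/37/3 = -1254 - 23*3/37*(198 + (37/3)*(154/3)) = -1254 - 23*3/37*(198 + 5698/9) = -1254 - 23*3/37*7480/9 = -1254 - 172040/111 = -311234/111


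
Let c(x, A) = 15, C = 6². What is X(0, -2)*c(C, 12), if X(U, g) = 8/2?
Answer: 60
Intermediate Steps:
C = 36
X(U, g) = 4 (X(U, g) = 8*(½) = 4)
X(0, -2)*c(C, 12) = 4*15 = 60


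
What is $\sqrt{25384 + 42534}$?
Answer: $\sqrt{67918} \approx 260.61$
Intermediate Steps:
$\sqrt{25384 + 42534} = \sqrt{67918}$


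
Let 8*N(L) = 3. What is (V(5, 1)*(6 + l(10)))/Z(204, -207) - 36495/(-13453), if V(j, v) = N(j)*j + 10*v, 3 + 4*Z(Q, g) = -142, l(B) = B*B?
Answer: -12488816/390137 ≈ -32.011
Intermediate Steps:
l(B) = B²
Z(Q, g) = -145/4 (Z(Q, g) = -¾ + (¼)*(-142) = -¾ - 71/2 = -145/4)
N(L) = 3/8 (N(L) = (⅛)*3 = 3/8)
V(j, v) = 10*v + 3*j/8 (V(j, v) = 3*j/8 + 10*v = 10*v + 3*j/8)
(V(5, 1)*(6 + l(10)))/Z(204, -207) - 36495/(-13453) = ((10*1 + (3/8)*5)*(6 + 10²))/(-145/4) - 36495/(-13453) = ((10 + 15/8)*(6 + 100))*(-4/145) - 36495*(-1/13453) = ((95/8)*106)*(-4/145) + 36495/13453 = (5035/4)*(-4/145) + 36495/13453 = -1007/29 + 36495/13453 = -12488816/390137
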